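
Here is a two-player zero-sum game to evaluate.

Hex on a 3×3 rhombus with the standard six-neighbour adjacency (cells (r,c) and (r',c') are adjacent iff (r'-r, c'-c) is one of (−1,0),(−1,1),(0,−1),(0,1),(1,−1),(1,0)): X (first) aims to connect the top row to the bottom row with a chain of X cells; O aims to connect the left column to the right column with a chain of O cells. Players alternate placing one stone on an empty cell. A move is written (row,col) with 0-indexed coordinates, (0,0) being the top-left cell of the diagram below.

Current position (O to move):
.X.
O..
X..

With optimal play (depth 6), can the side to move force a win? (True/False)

O winning at [.X./O../X..]: True

ply 1, O at .X./O../X.. | (0,0)=-1→OX./O../X..; (0,2)=-1→.XO/O../X..; (1,1)=+1→.X./OO./X..*; (1,2)=-1→.X./O.O/X..; (2,1)=-1→.X./O../XO.; (2,2)=-1→.X./O../X.O
ply 2, X at .X./OO./X.. | (0,0)=-1→XX./OO./X..*; (0,2)=-1→.XX/OO./X..; (1,2)=-1→.X./OOX/X..; (2,1)=-1→.X./OO./XX.; (2,2)=-1→.X./OO./X.X
ply 3, O at XX./OO./X.. | (0,2)=+1→XXO/OO./X..*; (1,2)=+1→XX./OOO/X..; (2,1)=+1→XX./OO./XO.; (2,2)=+1→XX./OO./X.O
ply 4: XXO/OO./X.. is terminal -1 (X); from .X./O../X.. depth 6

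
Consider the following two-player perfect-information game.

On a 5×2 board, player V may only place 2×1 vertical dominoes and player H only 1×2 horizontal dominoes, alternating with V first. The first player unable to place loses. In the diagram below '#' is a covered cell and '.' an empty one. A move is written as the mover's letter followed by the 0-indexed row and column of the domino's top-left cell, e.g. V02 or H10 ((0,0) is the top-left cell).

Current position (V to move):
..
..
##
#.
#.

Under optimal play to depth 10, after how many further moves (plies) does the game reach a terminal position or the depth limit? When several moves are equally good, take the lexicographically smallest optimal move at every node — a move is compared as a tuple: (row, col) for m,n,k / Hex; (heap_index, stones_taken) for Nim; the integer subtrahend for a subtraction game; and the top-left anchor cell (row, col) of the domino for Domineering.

ply 1, V at ../../##/#./#. | V00=+1→#./#./##/#./#.*; V01=+1→.#/.#/##/#./#.; V31=-1→../../##/##/##
ply 2: #./#./##/#./#. is terminal -1 (H); from ../../##/#./#. depth 10

PV length from [../../##/#./#.]: 1 ply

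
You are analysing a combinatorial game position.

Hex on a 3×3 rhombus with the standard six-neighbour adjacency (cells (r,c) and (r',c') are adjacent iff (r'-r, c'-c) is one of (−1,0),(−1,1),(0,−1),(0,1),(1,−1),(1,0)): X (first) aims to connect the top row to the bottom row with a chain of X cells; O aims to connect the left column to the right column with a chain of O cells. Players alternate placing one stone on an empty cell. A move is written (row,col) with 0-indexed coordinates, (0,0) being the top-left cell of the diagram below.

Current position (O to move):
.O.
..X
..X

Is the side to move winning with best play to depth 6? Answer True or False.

p1 O@[.O./..X/..X]: (0,0)[OO./..X/..X]-1 (0,2)[.OO/..X/..X]+1* (1,0)[.O./O.X/..X]-1 (1,1)[.O./.OX/..X]-1 (2,0)[.O./..X/O.X]-1 (2,1)[.O./..X/.OX]-1
p2 X@[.OO/..X/..X]: (0,0)[XOO/..X/..X]-1* (1,0)[.OO/X.X/..X]-1 (1,1)[.OO/.XX/..X]-1 (2,0)[.OO/..X/X.X]-1 (2,1)[.OO/..X/.XX]-1
p3 O@[XOO/..X/..X]: (1,0)[XOO/O.X/..X]+1* (1,1)[XOO/.OX/..X]+1 (2,0)[XOO/..X/O.X]+1 (2,1)[XOO/..X/.OX]-1
p4 X@[XOO/O.X/..X] terminal -1; root [.O./..X/..X] d6

O winning at [.O./..X/..X]: True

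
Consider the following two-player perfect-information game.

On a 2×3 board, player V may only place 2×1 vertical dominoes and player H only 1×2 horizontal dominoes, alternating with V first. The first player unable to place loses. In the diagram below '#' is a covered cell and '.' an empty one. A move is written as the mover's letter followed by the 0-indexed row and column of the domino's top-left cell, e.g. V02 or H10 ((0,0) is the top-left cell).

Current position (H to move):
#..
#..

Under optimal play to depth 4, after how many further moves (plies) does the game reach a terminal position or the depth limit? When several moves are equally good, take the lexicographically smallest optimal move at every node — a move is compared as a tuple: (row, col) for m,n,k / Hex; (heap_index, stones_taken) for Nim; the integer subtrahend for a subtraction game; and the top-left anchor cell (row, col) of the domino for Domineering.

ply 1, H at #../#.. | H01=+1→###/#..*; H11=+1→#../###
ply 2: ###/#.. is terminal -1 (V); from #../#.. depth 4

PV length from [#../#..]: 1 ply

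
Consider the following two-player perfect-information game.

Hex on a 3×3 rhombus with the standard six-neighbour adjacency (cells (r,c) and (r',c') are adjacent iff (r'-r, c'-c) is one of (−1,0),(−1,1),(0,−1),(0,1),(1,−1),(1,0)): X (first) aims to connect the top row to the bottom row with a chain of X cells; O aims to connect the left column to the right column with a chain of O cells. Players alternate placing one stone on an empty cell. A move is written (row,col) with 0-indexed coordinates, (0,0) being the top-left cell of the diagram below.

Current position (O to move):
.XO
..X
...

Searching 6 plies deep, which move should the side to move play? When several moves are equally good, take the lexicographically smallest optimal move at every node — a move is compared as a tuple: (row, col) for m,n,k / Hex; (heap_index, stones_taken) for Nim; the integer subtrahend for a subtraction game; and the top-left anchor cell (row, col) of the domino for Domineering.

[.XO/..X/...] O move#1: (0,0):-1/OXO/..X/..., (1,0):-1/.XO/O.X/..., (1,1):+1/.XO/.OX/...*, (2,0):-1/.XO/..X/O.., (2,1):-1/.XO/..X/.O., (2,2):-1/.XO/..X/..O
[.XO/.OX/...] X move#2: (0,0):-1/XXO/.OX/...*, (1,0):-1/.XO/XOX/..., (2,0):-1/.XO/.OX/X.., (2,1):-1/.XO/.OX/.X., (2,2):-1/.XO/.OX/..X
[XXO/.OX/...] O move#3: (1,0):+1/XXO/OOX/...*, (2,0):+1/XXO/.OX/O.., (2,1):+1/XXO/.OX/.O., (2,2):+1/XXO/.OX/..O
[XXO/OOX/...] end (terminal -1, X#4); searched .XO/..X/... to 6

O's best at [.XO/..X/...]: (1,1)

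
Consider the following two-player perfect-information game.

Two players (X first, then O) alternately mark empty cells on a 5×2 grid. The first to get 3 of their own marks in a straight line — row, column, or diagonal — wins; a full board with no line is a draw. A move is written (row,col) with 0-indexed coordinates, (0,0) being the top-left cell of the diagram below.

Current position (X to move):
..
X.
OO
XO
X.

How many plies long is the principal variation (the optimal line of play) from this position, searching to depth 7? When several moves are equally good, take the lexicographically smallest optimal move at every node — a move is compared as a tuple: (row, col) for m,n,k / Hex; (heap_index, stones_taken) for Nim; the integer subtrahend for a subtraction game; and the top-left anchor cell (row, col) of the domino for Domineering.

PV length from [../X./OO/XO/X.]: 4 plies

p1 X@[../X./OO/XO/X.]: (0,0)[X./X./OO/XO/X.]-1* (0,1)[.X/X./OO/XO/X.]-1 (1,1)[../XX/OO/XO/X.]-1 (4,1)[../X./OO/XO/XX]-1
p2 O@[X./X./OO/XO/X.]: (0,1)[XO/X./OO/XO/X.]+1* (1,1)[X./XO/OO/XO/X.]+1 (4,1)[X./X./OO/XO/XO]+1
p3 X@[XO/X./OO/XO/X.]: (1,1)[XO/XX/OO/XO/X.]-1* (4,1)[XO/X./OO/XO/XX]-1
p4 O@[XO/XX/OO/XO/X.]: (4,1)[XO/XX/OO/XO/XO]+1*
p5 X@[XO/XX/OO/XO/XO] terminal -1; root [../X./OO/XO/X.] d7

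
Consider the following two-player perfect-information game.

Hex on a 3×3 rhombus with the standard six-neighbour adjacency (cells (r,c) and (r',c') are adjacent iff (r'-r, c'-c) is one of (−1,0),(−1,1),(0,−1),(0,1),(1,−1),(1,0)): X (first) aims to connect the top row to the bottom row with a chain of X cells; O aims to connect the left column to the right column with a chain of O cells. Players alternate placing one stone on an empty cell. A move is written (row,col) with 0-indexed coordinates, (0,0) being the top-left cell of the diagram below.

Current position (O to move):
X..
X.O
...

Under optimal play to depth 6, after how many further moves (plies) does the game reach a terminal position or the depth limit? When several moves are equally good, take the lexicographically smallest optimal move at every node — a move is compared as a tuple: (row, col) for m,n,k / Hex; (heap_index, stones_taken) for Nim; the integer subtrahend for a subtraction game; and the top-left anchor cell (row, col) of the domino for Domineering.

p1 O@[X../X.O/...]: (0,1)[XO./X.O/...]-1 (0,2)[X.O/X.O/...]-1 (1,1)[X../XOO/...]-1 (2,0)[X../X.O/O..]+1* (2,1)[X../X.O/.O.]-1 (2,2)[X../X.O/..O]-1
p2 X@[X../X.O/O..]: (0,1)[XX./X.O/O..]-1* (0,2)[X.X/X.O/O..]-1 (1,1)[X../XXO/O..]-1 (2,1)[X../X.O/OX.]-1 (2,2)[X../X.O/O.X]-1
p3 O@[XX./X.O/O..]: (0,2)[XXO/X.O/O..]+1* (1,1)[XX./XOO/O..]+1 (2,1)[XX./X.O/OO.]+1 (2,2)[XX./X.O/O.O]+1
p4 X@[XXO/X.O/O..]: (1,1)[XXO/XXO/O..]-1* (2,1)[XXO/X.O/OX.]-1 (2,2)[XXO/X.O/O.X]-1
p5 O@[XXO/XXO/O..]: (2,1)[XXO/XXO/OO.]+1* (2,2)[XXO/XXO/O.O]-1
p6 X@[XXO/XXO/OO.] terminal -1; root [X../X.O/...] d6

PV length from [X../X.O/...]: 5 plies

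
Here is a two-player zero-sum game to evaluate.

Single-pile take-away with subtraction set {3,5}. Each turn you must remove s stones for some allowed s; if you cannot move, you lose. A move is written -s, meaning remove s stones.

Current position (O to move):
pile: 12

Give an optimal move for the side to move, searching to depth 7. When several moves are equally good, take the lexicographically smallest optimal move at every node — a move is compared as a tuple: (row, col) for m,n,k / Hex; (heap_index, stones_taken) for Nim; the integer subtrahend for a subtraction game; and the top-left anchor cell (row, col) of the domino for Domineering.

p1 O@[12]: -3[9]+1* -5[7]-1
p2 X@[9]: -3[6]-1* -5[4]-1
p3 O@[6]: -3[3]-1 -5[1]+1*
p4 X@[1] terminal -1; root [12] d7

O's best at [12]: -3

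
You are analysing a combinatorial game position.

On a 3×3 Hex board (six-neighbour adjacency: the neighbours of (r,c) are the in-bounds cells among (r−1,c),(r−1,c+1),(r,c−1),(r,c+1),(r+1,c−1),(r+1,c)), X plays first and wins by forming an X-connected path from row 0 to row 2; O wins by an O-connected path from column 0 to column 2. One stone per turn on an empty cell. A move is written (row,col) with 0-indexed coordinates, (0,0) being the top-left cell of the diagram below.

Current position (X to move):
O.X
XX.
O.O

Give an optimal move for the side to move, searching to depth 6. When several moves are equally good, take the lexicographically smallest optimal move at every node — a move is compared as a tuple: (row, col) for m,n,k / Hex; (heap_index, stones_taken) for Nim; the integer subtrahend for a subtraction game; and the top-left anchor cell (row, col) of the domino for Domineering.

[O.X/XX./O.O] X move#1: (0,1):-1/OXX/XX./O.O, (1,2):-1/O.X/XXX/O.O, (2,1):+1/O.X/XX./OXO*
[O.X/XX./OXO] end (terminal -1, O#2); searched O.X/XX./O.O to 6

X's best at [O.X/XX./O.O]: (2,1)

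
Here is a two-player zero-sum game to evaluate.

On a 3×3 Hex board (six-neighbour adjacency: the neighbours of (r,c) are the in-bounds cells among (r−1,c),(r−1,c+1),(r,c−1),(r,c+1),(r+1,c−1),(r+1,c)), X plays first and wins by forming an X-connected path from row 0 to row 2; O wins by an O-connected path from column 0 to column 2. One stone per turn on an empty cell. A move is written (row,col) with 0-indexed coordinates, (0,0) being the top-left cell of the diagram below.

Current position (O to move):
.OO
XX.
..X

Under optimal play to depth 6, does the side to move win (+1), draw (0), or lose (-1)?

[.OO/XX./..X] O move#1: (0,0):+1/OOO/XX./..X*, (1,2):-1/.OO/XXO/..X, (2,0):-1/.OO/XX./O.X, (2,1):-1/.OO/XX./.OX
[OOO/XX./..X] end (terminal -1, X#2); searched .OO/XX./..X to 6

value(.OO/XX./..X, O) = +1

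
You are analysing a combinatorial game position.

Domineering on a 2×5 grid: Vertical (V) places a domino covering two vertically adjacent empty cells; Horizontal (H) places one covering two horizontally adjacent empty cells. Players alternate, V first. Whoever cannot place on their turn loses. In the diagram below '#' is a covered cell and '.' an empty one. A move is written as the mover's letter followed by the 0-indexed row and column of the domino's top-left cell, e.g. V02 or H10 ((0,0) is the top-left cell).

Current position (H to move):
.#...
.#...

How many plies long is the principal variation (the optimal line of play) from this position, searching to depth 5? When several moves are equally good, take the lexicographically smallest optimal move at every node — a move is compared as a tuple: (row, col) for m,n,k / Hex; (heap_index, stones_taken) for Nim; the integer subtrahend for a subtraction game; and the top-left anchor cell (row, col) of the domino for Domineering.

ply 1, H at .#.../.#... | H02=-1→.###./.#...*; H03=-1→.#.##/.#...; H12=-1→.#.../.###.; H13=-1→.#.../.#.##
ply 2, V at .###./.#... | V00=-1→####./##...; V04=+1→.####/.#..#*
ply 3, H at .####/.#..# | H12=-1→.####/.####*
ply 4, V at .####/.#### | V00=+1→#####/#####*
ply 5: #####/##### is terminal -1 (H); from .#.../.#... depth 5

PV length from [.#.../.#...]: 4 plies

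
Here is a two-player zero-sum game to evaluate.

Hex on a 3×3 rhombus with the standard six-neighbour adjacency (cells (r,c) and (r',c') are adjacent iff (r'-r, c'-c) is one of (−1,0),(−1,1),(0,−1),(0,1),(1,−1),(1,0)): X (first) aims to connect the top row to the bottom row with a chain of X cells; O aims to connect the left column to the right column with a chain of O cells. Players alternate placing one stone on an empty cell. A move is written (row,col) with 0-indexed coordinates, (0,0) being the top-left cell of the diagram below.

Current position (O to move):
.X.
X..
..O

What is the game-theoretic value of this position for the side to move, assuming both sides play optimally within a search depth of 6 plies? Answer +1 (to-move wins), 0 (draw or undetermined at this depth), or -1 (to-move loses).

p1 O@[.X./X../..O]: (0,0)[OX./X../..O]-1 (0,2)[.XO/X../..O]-1 (1,1)[.X./XO./..O]-1 (1,2)[.X./X.O/..O]-1 (2,0)[.X./X../O.O]+1* (2,1)[.X./X../.OO]-1
p2 X@[.X./X../O.O]: (0,0)[XX./X../O.O]-1* (0,2)[.XX/X../O.O]-1 (1,1)[.X./XX./O.O]-1 (1,2)[.X./X.X/O.O]-1 (2,1)[.X./X../OXO]-1
p3 O@[XX./X../O.O]: (0,2)[XXO/X../O.O]+1* (1,1)[XX./XO./O.O]+1 (1,2)[XX./X.O/O.O]+1 (2,1)[XX./X../OOO]+1
p4 X@[XXO/X../O.O]: (1,1)[XXO/XX./O.O]-1* (1,2)[XXO/X.X/O.O]-1 (2,1)[XXO/X../OXO]-1
p5 O@[XXO/XX./O.O]: (1,2)[XXO/XXO/O.O]-1 (2,1)[XXO/XX./OOO]+1*
p6 X@[XXO/XX./OOO] terminal -1; root [.X./X../..O] d6

value(.X./X../..O, O) = +1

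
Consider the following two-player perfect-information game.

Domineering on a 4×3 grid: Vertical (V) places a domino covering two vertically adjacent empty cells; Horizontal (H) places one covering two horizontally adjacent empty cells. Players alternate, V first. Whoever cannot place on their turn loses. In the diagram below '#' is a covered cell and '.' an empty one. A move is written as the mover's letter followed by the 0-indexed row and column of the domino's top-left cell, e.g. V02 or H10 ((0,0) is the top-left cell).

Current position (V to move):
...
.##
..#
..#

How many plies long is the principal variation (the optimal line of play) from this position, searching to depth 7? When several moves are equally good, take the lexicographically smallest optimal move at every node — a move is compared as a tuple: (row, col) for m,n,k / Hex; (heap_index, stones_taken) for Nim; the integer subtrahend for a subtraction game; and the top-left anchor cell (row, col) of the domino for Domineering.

p1 V@[.../.##/..#/..#]: V00[#../###/..#/..#]-1 V10[.../###/#.#/..#]-1 V20[.../.##/#.#/#.#]+1* V21[.../.##/.##/.##]+1
p2 H@[.../.##/#.#/#.#]: H00[##./.##/#.#/#.#]-1* H01[.##/.##/#.#/#.#]-1
p3 V@[##./.##/#.#/#.#]: V21[##./.##/###/###]+1*
p4 H@[##./.##/###/###] terminal -1; root [.../.##/..#/..#] d7

PV length from [.../.##/..#/..#]: 3 plies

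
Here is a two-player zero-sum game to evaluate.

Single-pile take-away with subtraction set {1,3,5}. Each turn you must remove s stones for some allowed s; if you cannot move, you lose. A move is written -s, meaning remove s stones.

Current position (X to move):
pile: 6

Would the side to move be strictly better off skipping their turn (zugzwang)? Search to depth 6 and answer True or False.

zugzwang(6, X) = True

ply 1, X at 6 | -1=-1→5*; -3=-1→3; -5=-1→1
ply 2, O at 5 | -1=+1→4*; -3=+1→2; -5=+1→0
ply 3, X at 4 | -1=-1→3*; -3=-1→1
ply 4, O at 3 | -1=+1→2*; -3=+1→0
ply 5, X at 2 | -1=-1→1*
ply 6, O at 1 | -1=+1→0*
ply 7: 0 is terminal -1 (X); from 6 depth 6
suppose X passes — search the same position with O to move:
pass> ply 1, O at 6 | -1=-1→5*; -3=-1→3; -5=-1→1
pass> ply 2, X at 5 | -1=+1→4*; -3=+1→2; -5=+1→0
pass> ply 3, O at 4 | -1=-1→3*; -3=-1→1
pass> ply 4, X at 3 | -1=+1→2*; -3=+1→0
pass> ply 5, O at 2 | -1=-1→1*
pass> ply 6, X at 1 | -1=+1→0*
pass> ply 7: 0 is terminal -1 (O); from 6 depth 6
for X: play -1, pass +1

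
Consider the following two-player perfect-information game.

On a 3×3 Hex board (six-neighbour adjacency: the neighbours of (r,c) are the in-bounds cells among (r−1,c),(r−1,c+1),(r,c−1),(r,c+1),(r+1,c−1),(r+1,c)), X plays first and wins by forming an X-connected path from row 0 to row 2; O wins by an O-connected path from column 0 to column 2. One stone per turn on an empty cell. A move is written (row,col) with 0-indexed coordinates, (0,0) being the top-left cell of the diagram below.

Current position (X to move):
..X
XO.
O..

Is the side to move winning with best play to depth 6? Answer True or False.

[..X/XO./O..] X move#1: (0,0):-1/X.X/XO./O.., (0,1):-1/.XX/XO./O.., (1,2):+1/..X/XOX/O..*, (2,1):-1/..X/XO./OX., (2,2):-1/..X/XO./O.X
[..X/XOX/O..] O move#2: (0,0):-1/O.X/XOX/O..*, (0,1):-1/.OX/XOX/O.., (2,1):-1/..X/XOX/OO., (2,2):-1/..X/XOX/O.O
[O.X/XOX/O..] X move#3: (0,1):+1/OXX/XOX/O..*, (2,1):+1/O.X/XOX/OX., (2,2):+1/O.X/XOX/O.X
[OXX/XOX/O..] O move#4: (2,1):-1/OXX/XOX/OO.*, (2,2):-1/OXX/XOX/O.O
[OXX/XOX/OO.] X move#5: (2,2):+1/OXX/XOX/OOX*
[OXX/XOX/OOX] end (terminal -1, O#6); searched ..X/XO./O.. to 6

X winning at [..X/XO./O..]: True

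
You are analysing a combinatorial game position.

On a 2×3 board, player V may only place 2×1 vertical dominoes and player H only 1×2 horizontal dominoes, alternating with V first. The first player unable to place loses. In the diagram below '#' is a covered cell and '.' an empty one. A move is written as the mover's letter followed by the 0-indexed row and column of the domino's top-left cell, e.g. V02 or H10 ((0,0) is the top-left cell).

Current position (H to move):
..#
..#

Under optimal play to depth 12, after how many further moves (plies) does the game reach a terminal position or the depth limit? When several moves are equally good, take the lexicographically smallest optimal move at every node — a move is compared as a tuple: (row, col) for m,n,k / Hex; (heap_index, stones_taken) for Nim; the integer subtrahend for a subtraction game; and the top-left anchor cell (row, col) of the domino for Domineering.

PV length from [..#/..#]: 1 ply

ply 1, H at ..#/..# | H00=+1→###/..#*; H10=+1→..#/###
ply 2: ###/..# is terminal -1 (V); from ..#/..# depth 12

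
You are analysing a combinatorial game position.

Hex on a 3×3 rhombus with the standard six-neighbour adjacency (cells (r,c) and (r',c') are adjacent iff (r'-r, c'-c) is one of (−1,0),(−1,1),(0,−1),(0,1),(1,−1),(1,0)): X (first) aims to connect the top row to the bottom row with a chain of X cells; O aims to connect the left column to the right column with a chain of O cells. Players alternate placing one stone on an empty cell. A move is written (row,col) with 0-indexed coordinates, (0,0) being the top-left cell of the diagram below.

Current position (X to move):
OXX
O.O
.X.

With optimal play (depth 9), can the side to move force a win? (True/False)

[OXX/O.O/.X.] X move#1: (1,1):+1/OXX/OXO/.X.*, (2,0):-1/OXX/O.O/XX., (2,2):-1/OXX/O.O/.XX
[OXX/OXO/.X.] end (terminal -1, O#2); searched OXX/O.O/.X. to 9

X winning at [OXX/O.O/.X.]: True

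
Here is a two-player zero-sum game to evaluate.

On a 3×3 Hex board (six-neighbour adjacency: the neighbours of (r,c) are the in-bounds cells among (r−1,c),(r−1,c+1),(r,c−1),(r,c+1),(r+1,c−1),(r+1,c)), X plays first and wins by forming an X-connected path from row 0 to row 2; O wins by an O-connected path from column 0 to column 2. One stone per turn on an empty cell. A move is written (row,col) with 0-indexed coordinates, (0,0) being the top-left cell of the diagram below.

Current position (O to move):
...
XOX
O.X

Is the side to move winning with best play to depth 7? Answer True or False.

O winning at [.../XOX/O.X]: True

ply 1, O at .../XOX/O.X | (0,0)=-1→O../XOX/O.X; (0,1)=-1→.O./XOX/O.X; (0,2)=+1→..O/XOX/O.X*; (2,1)=-1→.../XOX/OOX
ply 2: ..O/XOX/O.X is terminal -1 (X); from .../XOX/O.X depth 7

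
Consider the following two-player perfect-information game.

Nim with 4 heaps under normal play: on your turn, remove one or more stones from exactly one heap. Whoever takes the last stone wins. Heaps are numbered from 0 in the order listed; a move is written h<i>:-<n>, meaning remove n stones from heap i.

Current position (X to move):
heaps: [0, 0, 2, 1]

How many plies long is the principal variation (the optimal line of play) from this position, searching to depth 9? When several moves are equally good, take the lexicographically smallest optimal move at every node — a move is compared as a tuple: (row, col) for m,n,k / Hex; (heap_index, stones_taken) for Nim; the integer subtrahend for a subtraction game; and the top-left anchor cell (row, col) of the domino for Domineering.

ply 1, X at (0,0,2,1) | h2:-1=+1→(0,0,1,1)*; h2:-2=-1→(0,0,0,1); h3:-1=-1→(0,0,2,0)
ply 2, O at (0,0,1,1) | h2:-1=-1→(0,0,0,1)*; h3:-1=-1→(0,0,1,0)
ply 3, X at (0,0,0,1) | h3:-1=+1→(0,0,0,0)*
ply 4: (0,0,0,0) is terminal -1 (O); from (0,0,2,1) depth 9

PV length from [(0,0,2,1)]: 3 plies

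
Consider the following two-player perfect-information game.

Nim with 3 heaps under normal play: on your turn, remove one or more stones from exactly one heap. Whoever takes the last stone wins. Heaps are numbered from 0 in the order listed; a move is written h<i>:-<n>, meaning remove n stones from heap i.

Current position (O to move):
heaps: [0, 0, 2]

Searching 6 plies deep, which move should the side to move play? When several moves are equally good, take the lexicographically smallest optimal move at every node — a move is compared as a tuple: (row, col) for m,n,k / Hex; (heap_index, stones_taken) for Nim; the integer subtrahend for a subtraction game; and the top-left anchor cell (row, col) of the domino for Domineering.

O's best at [(0,0,2)]: h2:-2

ply 1, O at (0,0,2) | h2:-1=-1→(0,0,1); h2:-2=+1→(0,0,0)*
ply 2: (0,0,0) is terminal -1 (X); from (0,0,2) depth 6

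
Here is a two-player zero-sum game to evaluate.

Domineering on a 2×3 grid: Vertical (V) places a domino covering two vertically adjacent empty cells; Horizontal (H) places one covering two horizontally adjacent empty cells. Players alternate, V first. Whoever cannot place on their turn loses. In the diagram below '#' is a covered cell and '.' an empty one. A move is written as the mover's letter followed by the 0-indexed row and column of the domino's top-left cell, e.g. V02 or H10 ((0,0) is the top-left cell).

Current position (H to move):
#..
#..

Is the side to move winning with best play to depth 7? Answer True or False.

p1 H@[#../#..]: H01[###/#..]+1* H11[#../###]+1
p2 V@[###/#..] terminal -1; root [#../#..] d7

H winning at [#../#..]: True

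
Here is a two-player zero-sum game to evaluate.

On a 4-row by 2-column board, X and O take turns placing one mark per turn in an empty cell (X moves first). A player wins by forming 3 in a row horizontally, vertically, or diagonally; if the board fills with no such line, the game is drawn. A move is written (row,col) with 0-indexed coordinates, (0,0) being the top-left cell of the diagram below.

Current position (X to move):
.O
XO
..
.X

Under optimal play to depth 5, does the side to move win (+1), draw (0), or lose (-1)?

[.O/XO/../.X] X move#1: (0,0):-1/XO/XO/../.X, (2,0):-1/.O/XO/X./.X, (2,1):+0/.O/XO/.X/.X*, (3,0):-1/.O/XO/../XX
[.O/XO/.X/.X] O move#2: (0,0):+0/OO/XO/.X/.X*, (2,0):+0/.O/XO/OX/.X, (3,0):+0/.O/XO/.X/OX
[OO/XO/.X/.X] X move#3: (2,0):+0/OO/XO/XX/.X*, (3,0):+0/OO/XO/.X/XX
[OO/XO/XX/.X] O move#4: (3,0):+0/OO/XO/XX/OX*
[OO/XO/XX/OX] end (terminal +0, X#5); searched .O/XO/../.X to 5

value(.O/XO/../.X, X) = 0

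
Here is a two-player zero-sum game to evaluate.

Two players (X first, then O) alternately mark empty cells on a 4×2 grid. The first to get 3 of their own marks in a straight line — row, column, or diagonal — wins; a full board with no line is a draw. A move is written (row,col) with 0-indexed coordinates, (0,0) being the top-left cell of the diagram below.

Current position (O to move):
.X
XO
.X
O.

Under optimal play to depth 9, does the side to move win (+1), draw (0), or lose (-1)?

value(.X/XO/.X/O., O) = 0

[.X/XO/.X/O.] O move#1: (0,0):+0/OX/XO/.X/O.*, (2,0):+0/.X/XO/OX/O., (3,1):+0/.X/XO/.X/OO
[OX/XO/.X/O.] X move#2: (2,0):+0/OX/XO/XX/O.*, (3,1):+0/OX/XO/.X/OX
[OX/XO/XX/O.] O move#3: (3,1):+0/OX/XO/XX/OO*
[OX/XO/XX/OO] end (terminal +0, X#4); searched .X/XO/.X/O. to 9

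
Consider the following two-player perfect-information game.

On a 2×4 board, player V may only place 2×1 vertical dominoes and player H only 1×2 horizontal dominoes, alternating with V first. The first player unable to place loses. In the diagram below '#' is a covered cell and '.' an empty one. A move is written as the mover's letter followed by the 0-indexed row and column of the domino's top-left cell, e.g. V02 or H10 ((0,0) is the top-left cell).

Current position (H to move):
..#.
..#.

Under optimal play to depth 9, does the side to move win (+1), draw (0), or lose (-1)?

ply 1, H at ..#./..#. | H00=+1→###./..#.*; H10=+1→..#./###.
ply 2, V at ###./..#. | V03=-1→####/..##*
ply 3, H at ####/..## | H10=+1→####/####*
ply 4: ####/#### is terminal -1 (V); from ..#./..#. depth 9

value(..#./..#., H) = +1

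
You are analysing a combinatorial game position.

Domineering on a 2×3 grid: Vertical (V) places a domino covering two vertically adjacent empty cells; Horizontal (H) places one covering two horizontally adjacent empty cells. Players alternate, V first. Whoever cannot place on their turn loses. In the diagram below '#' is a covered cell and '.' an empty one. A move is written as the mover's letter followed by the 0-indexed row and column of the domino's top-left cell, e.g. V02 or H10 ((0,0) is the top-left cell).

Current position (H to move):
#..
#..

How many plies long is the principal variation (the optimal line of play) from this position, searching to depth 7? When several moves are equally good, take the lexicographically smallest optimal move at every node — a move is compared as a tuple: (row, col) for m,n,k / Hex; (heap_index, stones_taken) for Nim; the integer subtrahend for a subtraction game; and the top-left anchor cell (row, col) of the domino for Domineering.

ply 1, H at #../#.. | H01=+1→###/#..*; H11=+1→#../###
ply 2: ###/#.. is terminal -1 (V); from #../#.. depth 7

PV length from [#../#..]: 1 ply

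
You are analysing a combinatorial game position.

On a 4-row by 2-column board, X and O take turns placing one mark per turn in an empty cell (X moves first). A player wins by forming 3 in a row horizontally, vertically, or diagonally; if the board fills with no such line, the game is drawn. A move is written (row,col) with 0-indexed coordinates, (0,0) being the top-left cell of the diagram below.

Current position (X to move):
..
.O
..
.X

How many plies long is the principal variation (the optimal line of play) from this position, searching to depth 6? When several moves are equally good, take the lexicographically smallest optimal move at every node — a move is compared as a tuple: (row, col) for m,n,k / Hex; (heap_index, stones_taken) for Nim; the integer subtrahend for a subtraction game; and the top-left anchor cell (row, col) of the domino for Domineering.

PV length from [../.O/../.X]: 6 plies

[../.O/../.X] X move#1: (0,0):+0/X./.O/../.X*, (0,1):+0/.X/.O/../.X, (1,0):+0/../XO/../.X, (2,0):+0/../.O/X./.X, (2,1):+0/../.O/.X/.X, (3,0):+0/../.O/../XX
[X./.O/../.X] O move#2: (0,1):+0/XO/.O/../.X*, (1,0):+0/X./OO/../.X, (2,0):+0/X./.O/O./.X, (2,1):+0/X./.O/.O/.X, (3,0):+0/X./.O/../OX
[XO/.O/../.X] X move#3: (1,0):-1/XO/XO/../.X, (2,0):-1/XO/.O/X./.X, (2,1):+0/XO/.O/.X/.X*, (3,0):-1/XO/.O/../XX
[XO/.O/.X/.X] O move#4: (1,0):+0/XO/OO/.X/.X*, (2,0):+0/XO/.O/OX/.X, (3,0):+0/XO/.O/.X/OX
[XO/OO/.X/.X] X move#5: (2,0):+0/XO/OO/XX/.X*, (3,0):+0/XO/OO/.X/XX
[XO/OO/XX/.X] O move#6: (3,0):+0/XO/OO/XX/OX*
[XO/OO/XX/OX] end (terminal +0, X#7); searched ../.O/../.X to 6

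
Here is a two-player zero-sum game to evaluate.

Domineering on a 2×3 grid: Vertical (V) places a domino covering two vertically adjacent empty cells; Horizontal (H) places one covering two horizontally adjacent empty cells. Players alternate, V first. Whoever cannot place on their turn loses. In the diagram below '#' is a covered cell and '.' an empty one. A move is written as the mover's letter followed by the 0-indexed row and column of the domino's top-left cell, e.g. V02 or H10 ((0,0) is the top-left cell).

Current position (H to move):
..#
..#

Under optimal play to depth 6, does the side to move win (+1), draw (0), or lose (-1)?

value(..#/..#, H) = +1

ply 1, H at ..#/..# | H00=+1→###/..#*; H10=+1→..#/###
ply 2: ###/..# is terminal -1 (V); from ..#/..# depth 6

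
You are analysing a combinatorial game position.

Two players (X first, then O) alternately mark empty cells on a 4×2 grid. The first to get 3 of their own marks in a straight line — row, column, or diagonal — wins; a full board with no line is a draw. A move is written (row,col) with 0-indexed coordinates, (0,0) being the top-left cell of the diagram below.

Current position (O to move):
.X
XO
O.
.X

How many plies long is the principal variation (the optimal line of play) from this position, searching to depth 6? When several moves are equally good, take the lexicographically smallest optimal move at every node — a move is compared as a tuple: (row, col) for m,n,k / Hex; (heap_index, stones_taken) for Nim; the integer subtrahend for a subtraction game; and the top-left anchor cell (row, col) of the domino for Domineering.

p1 O@[.X/XO/O./.X]: (0,0)[OX/XO/O./.X]+0* (2,1)[.X/XO/OO/.X]+0 (3,0)[.X/XO/O./OX]+0
p2 X@[OX/XO/O./.X]: (2,1)[OX/XO/OX/.X]+0* (3,0)[OX/XO/O./XX]+0
p3 O@[OX/XO/OX/.X]: (3,0)[OX/XO/OX/OX]+0*
p4 X@[OX/XO/OX/OX] terminal +0; root [.X/XO/O./.X] d6

PV length from [.X/XO/O./.X]: 3 plies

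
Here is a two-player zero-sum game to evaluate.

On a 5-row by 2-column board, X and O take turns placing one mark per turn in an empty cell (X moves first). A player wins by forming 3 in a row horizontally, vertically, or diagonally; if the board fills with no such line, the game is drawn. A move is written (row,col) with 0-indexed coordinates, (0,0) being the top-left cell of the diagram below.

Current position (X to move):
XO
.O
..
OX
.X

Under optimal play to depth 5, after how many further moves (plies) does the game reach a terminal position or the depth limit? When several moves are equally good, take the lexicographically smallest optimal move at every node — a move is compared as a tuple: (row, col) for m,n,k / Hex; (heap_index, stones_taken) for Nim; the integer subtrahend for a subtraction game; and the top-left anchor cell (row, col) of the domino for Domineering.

PV length from [XO/.O/../OX/.X]: 1 ply

[XO/.O/../OX/.X] X move#1: (1,0):-1/XO/XO/../OX/.X, (2,0):-1/XO/.O/X./OX/.X, (2,1):+1/XO/.O/.X/OX/.X*, (4,0):-1/XO/.O/../OX/XX
[XO/.O/.X/OX/.X] end (terminal -1, O#2); searched XO/.O/../OX/.X to 5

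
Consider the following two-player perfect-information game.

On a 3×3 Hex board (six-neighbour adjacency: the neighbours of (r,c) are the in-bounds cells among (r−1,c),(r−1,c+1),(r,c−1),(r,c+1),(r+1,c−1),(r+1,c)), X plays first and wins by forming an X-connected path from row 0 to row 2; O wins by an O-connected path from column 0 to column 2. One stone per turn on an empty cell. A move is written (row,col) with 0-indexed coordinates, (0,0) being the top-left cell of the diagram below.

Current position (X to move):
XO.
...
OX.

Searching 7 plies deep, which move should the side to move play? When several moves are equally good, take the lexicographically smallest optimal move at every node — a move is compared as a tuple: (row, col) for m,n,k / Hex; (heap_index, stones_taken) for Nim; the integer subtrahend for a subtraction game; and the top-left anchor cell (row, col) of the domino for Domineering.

ply 1, X at XO./.../OX. | (0,2)=+1→XOX/.../OX.*; (1,0)=-1→XO./X../OX.; (1,1)=+1→XO./.X./OX.; (1,2)=-1→XO./..X/OX.; (2,2)=-1→XO./.../OXX
ply 2, O at XOX/.../OX. | (1,0)=-1→XOX/O../OX.*; (1,1)=-1→XOX/.O./OX.; (1,2)=-1→XOX/..O/OX.; (2,2)=-1→XOX/.../OXO
ply 3, X at XOX/O../OX. | (1,1)=+1→XOX/OX./OX.*; (1,2)=+1→XOX/O.X/OX.; (2,2)=+1→XOX/O../OXX
ply 4: XOX/OX./OX. is terminal -1 (O); from XO./.../OX. depth 7

X's best at [XO./.../OX.]: (0,2)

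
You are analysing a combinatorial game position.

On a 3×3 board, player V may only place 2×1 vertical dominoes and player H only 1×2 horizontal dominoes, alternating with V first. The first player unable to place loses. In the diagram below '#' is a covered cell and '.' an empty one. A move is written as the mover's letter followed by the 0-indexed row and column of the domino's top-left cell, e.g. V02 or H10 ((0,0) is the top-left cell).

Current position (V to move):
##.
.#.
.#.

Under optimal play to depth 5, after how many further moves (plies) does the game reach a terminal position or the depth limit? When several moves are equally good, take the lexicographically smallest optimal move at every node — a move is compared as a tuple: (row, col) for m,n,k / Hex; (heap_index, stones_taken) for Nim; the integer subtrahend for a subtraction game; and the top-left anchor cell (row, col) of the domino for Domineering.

PV length from [##./.#./.#.]: 1 ply

p1 V@[##./.#./.#.]: V02[###/.##/.#.]+1* V10[##./##./##.]+1 V12[##./.##/.##]+1
p2 H@[###/.##/.#.] terminal -1; root [##./.#./.#.] d5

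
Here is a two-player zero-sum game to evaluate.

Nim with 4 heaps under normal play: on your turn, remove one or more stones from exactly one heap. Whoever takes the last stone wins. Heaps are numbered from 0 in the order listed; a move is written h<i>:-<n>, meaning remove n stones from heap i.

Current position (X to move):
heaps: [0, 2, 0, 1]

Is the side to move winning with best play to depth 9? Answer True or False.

X winning at [(0,2,0,1)]: True

p1 X@[(0,2,0,1)]: h1:-1[(0,1,0,1)]+1* h1:-2[(0,0,0,1)]-1 h3:-1[(0,2,0,0)]-1
p2 O@[(0,1,0,1)]: h1:-1[(0,0,0,1)]-1* h3:-1[(0,1,0,0)]-1
p3 X@[(0,0,0,1)]: h3:-1[(0,0,0,0)]+1*
p4 O@[(0,0,0,0)] terminal -1; root [(0,2,0,1)] d9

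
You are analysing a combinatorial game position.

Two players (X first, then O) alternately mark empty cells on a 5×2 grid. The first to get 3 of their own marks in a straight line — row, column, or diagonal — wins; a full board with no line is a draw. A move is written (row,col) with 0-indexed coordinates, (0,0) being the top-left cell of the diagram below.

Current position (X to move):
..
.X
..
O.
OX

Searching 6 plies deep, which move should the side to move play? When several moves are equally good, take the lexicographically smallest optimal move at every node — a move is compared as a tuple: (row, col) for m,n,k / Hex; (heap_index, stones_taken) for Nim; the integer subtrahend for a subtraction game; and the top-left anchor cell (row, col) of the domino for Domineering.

p1 X@[../.X/../O./OX]: (0,0)[X./.X/../O./OX]-1 (0,1)[.X/.X/../O./OX]-1 (1,0)[../XX/../O./OX]-1 (2,0)[../.X/X./O./OX]+0* (2,1)[../.X/.X/O./OX]-1 (3,1)[../.X/../OX/OX]-1
p2 O@[../.X/X./O./OX]: (0,0)[O./.X/X./O./OX]-1 (0,1)[.O/.X/X./O./OX]+0* (1,0)[../OX/X./O./OX]-1 (2,1)[../.X/XO/O./OX]+0 (3,1)[../.X/X./OO/OX]+0
p3 X@[.O/.X/X./O./OX]: (0,0)[XO/.X/X./O./OX]+0* (1,0)[.O/XX/X./O./OX]+0 (2,1)[.O/.X/XX/O./OX]+0 (3,1)[.O/.X/X./OX/OX]+0
p4 O@[XO/.X/X./O./OX]: (1,0)[XO/OX/X./O./OX]+0* (2,1)[XO/.X/XO/O./OX]-1 (3,1)[XO/.X/X./OO/OX]-1
p5 X@[XO/OX/X./O./OX]: (2,1)[XO/OX/XX/O./OX]+0* (3,1)[XO/OX/X./OX/OX]+0
p6 O@[XO/OX/XX/O./OX]: (3,1)[XO/OX/XX/OO/OX]+0*
p7 X@[XO/OX/XX/OO/OX] terminal +0; root [../.X/../O./OX] d6

X's best at [../.X/../O./OX]: (2,0)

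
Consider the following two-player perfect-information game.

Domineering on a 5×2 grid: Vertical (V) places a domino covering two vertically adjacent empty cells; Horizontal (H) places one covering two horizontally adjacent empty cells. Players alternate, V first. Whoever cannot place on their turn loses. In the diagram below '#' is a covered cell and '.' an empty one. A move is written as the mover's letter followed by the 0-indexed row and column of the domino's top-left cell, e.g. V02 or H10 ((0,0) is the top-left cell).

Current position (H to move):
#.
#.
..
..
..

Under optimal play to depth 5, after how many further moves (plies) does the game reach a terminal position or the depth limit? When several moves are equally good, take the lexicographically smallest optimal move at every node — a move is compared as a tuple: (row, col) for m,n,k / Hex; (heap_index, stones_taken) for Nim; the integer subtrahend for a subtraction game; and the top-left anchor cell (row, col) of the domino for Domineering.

p1 H@[#./#./../../..]: H20[#./#./##/../..]-1 H30[#./#./../##/..]+1* H40[#./#./../../##]-1
p2 V@[#./#./../##/..]: V01[##/##/../##/..]-1* V11[#./##/.#/##/..]-1
p3 H@[##/##/../##/..]: H20[##/##/##/##/..]+1* H40[##/##/../##/##]+1
p4 V@[##/##/##/##/..] terminal -1; root [#./#./../../..] d5

PV length from [#./#./../../..]: 3 plies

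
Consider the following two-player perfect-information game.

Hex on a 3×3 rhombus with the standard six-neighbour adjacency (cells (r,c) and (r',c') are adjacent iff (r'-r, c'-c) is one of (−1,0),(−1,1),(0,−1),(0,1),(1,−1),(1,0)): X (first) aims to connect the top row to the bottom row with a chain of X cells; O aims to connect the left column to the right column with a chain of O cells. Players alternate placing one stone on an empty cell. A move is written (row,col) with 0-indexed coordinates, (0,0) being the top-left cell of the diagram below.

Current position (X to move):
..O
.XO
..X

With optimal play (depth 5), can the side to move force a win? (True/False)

X winning at [..O/.XO/..X]: True

ply 1, X at ..O/.XO/..X | (0,0)=+1→X.O/.XO/..X*; (0,1)=+1→.XO/.XO/..X; (1,0)=+1→..O/XXO/..X; (2,0)=-1→..O/.XO/X.X; (2,1)=-1→..O/.XO/.XX
ply 2, O at X.O/.XO/..X | (0,1)=-1→XOO/.XO/..X*; (1,0)=-1→X.O/OXO/..X; (2,0)=-1→X.O/.XO/O.X; (2,1)=-1→X.O/.XO/.OX
ply 3, X at XOO/.XO/..X | (1,0)=+1→XOO/XXO/..X*; (2,0)=-1→XOO/.XO/X.X; (2,1)=-1→XOO/.XO/.XX
ply 4, O at XOO/XXO/..X | (2,0)=-1→XOO/XXO/O.X*; (2,1)=-1→XOO/XXO/.OX
ply 5, X at XOO/XXO/O.X | (2,1)=+1→XOO/XXO/OXX*
ply 6: XOO/XXO/OXX is terminal -1 (O); from ..O/.XO/..X depth 5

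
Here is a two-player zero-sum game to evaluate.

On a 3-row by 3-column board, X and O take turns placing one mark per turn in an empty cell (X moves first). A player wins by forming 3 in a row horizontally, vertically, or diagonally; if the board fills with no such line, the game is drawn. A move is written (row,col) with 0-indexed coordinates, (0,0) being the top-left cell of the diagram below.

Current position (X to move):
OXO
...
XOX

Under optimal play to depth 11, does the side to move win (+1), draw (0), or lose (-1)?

ply 1, X at OXO/.../XOX | (1,0)=+0→OXO/X../XOX*; (1,1)=+0→OXO/.X./XOX; (1,2)=+0→OXO/..X/XOX
ply 2, O at OXO/X../XOX | (1,1)=+0→OXO/XO./XOX*; (1,2)=+0→OXO/X.O/XOX
ply 3, X at OXO/XO./XOX | (1,2)=+0→OXO/XOX/XOX*
ply 4: OXO/XOX/XOX is terminal +0 (O); from OXO/.../XOX depth 11

value(OXO/.../XOX, X) = 0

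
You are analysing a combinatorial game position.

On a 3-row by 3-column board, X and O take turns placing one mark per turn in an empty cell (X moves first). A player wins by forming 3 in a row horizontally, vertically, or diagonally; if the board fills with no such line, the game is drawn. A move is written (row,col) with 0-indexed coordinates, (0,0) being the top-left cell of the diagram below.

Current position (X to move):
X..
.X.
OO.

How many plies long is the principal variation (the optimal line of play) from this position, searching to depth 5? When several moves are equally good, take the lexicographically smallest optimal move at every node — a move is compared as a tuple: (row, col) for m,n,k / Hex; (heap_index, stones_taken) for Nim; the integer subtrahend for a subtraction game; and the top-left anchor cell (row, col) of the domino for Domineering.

ply 1, X at X../.X./OO. | (0,1)=-1→XX./.X./OO.; (0,2)=-1→X.X/.X./OO.; (1,0)=-1→X../XX./OO.; (1,2)=-1→X../.XX/OO.; (2,2)=+1→X../.X./OOX*
ply 2: X../.X./OOX is terminal -1 (O); from X../.X./OO. depth 5

PV length from [X../.X./OO.]: 1 ply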